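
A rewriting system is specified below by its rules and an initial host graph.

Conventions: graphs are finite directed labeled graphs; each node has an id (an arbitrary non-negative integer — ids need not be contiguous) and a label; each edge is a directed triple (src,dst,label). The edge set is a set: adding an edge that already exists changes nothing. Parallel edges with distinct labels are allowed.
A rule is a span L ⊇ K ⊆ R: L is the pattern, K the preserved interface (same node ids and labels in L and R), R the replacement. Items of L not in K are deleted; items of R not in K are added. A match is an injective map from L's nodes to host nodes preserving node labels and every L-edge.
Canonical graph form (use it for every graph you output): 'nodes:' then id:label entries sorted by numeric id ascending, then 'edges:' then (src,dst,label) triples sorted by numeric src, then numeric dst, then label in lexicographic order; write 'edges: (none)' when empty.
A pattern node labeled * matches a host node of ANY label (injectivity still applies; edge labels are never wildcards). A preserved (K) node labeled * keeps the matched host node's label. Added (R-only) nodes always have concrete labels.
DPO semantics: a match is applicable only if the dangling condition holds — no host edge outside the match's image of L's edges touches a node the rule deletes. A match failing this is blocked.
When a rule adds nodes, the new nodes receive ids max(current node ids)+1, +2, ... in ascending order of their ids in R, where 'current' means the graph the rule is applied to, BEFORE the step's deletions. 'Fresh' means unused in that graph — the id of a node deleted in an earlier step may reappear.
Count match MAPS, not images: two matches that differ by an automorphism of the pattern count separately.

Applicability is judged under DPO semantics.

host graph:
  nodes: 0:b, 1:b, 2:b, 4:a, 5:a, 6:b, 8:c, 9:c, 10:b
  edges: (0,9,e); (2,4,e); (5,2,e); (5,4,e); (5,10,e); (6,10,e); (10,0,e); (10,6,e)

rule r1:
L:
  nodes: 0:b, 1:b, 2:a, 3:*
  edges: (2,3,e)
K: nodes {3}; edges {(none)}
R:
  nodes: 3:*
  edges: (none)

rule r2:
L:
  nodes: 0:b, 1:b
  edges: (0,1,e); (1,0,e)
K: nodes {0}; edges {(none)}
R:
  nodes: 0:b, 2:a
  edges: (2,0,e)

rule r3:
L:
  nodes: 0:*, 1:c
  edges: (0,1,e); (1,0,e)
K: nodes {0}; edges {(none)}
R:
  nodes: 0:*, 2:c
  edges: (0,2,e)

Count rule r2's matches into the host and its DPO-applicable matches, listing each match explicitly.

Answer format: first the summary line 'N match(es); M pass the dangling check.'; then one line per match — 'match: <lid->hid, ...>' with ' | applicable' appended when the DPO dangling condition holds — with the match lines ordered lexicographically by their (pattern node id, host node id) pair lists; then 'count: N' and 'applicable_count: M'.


2 match(es); 1 pass the dangling check.
match: 0->6, 1->10
match: 0->10, 1->6 | applicable
count: 2
applicable_count: 1


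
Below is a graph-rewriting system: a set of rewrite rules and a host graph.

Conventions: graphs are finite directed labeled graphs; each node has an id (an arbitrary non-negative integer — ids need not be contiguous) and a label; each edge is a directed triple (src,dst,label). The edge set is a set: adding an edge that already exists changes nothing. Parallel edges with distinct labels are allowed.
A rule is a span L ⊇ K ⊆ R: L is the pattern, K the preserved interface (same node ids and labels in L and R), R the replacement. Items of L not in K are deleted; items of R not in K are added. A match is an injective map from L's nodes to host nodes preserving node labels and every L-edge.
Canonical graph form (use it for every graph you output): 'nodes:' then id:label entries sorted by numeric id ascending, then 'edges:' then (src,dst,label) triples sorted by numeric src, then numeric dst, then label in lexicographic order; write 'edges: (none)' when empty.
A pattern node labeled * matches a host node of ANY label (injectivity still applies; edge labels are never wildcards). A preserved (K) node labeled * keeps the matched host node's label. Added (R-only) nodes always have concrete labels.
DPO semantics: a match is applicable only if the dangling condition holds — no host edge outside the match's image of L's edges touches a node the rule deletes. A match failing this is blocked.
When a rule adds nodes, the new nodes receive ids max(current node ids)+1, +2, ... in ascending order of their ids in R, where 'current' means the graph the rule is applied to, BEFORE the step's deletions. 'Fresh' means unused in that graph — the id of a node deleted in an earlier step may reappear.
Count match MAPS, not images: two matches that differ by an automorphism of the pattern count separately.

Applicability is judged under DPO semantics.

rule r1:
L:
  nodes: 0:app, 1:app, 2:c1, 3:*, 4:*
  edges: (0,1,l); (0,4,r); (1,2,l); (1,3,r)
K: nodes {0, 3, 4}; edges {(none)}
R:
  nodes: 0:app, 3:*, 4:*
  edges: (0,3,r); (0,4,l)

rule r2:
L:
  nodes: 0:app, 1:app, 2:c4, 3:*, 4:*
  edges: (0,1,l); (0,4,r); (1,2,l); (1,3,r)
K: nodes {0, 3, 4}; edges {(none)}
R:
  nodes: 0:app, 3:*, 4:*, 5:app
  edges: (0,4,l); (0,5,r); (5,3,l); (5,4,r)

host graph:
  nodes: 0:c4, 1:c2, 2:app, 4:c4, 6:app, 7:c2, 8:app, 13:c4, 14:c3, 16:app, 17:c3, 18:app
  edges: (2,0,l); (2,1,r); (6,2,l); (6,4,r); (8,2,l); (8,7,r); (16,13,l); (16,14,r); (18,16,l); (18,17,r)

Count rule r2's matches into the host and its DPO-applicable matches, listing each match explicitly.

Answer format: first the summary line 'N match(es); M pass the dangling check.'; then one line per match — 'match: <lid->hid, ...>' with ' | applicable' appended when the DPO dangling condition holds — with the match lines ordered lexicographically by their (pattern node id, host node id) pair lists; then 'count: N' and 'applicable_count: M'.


3 match(es); 1 pass the dangling check.
match: 0->6, 1->2, 2->0, 3->1, 4->4
match: 0->8, 1->2, 2->0, 3->1, 4->7
match: 0->18, 1->16, 2->13, 3->14, 4->17 | applicable
count: 3
applicable_count: 1


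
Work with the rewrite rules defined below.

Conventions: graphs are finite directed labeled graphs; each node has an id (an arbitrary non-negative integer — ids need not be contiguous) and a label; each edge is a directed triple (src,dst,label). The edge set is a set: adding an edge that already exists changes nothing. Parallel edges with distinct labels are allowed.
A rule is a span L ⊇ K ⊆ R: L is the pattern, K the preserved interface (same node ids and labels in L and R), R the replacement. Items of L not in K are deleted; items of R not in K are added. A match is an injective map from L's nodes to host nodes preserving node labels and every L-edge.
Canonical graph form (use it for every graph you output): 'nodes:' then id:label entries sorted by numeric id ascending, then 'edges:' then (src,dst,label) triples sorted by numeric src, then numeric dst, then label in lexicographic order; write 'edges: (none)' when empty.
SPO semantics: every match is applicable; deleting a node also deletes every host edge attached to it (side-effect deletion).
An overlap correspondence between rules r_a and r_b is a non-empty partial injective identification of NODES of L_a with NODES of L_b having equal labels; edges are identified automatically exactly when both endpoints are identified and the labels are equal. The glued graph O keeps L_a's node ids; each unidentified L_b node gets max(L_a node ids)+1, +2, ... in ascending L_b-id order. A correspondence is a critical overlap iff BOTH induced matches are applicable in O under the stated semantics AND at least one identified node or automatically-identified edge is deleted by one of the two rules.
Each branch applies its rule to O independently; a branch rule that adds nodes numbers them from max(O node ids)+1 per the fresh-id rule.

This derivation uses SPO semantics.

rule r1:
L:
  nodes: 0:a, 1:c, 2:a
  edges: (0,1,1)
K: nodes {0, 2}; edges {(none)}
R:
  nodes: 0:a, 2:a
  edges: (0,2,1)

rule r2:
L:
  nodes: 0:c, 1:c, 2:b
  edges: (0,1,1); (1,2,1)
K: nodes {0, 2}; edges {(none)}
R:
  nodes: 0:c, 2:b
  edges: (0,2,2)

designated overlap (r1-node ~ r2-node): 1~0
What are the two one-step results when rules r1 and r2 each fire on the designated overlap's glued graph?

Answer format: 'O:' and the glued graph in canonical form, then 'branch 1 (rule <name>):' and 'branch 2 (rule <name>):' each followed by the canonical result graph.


O:
nodes: 0:a, 1:c, 2:a, 3:c, 4:b
edges: (0,1,1); (1,3,1); (3,4,1)
branch 1 (rule r1):
nodes: 0:a, 2:a, 3:c, 4:b
edges: (0,2,1); (3,4,1)
branch 2 (rule r2):
nodes: 0:a, 1:c, 2:a, 4:b
edges: (0,1,1); (1,4,2)


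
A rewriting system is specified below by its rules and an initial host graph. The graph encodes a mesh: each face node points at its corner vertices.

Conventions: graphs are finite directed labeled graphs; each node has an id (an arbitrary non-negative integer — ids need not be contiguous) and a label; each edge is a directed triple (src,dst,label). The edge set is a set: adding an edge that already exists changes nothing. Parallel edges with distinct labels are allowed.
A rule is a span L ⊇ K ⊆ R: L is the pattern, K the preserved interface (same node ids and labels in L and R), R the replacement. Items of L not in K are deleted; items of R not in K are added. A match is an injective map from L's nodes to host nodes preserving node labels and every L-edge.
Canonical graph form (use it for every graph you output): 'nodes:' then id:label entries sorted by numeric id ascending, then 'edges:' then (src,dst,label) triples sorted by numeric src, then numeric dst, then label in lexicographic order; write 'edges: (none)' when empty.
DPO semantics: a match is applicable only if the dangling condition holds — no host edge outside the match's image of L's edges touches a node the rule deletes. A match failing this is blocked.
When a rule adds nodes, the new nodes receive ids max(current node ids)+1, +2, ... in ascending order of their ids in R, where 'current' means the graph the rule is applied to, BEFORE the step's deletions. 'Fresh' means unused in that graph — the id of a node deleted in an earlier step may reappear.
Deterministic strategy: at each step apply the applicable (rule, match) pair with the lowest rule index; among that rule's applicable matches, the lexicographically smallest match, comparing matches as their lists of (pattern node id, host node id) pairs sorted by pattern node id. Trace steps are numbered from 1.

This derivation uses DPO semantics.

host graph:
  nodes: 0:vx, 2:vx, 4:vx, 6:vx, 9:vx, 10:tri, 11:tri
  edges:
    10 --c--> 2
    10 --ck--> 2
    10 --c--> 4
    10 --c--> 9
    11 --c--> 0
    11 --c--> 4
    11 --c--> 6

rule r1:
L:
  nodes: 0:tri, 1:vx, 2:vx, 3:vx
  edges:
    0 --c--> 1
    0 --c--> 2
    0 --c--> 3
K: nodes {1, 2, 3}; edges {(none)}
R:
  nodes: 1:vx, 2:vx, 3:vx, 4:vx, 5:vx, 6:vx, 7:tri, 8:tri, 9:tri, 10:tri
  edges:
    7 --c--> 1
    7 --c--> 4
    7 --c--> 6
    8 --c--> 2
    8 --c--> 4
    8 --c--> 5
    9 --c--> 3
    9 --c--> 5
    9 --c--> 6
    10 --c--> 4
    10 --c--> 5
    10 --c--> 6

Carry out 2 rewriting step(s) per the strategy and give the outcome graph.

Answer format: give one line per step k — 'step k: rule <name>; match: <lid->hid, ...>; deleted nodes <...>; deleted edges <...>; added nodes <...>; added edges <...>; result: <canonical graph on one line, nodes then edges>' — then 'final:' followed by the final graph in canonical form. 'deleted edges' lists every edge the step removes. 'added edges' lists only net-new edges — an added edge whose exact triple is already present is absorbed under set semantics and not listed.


step 1: rule r1; match: 0->11, 1->0, 2->4, 3->6; deleted nodes 11; deleted edges (11,0,c); (11,4,c); (11,6,c); added nodes 12, 13, 14, 15, 16, 17, 18; added edges (15,0,c); (15,12,c); (15,14,c); (16,4,c); (16,12,c); (16,13,c); (17,6,c); (17,13,c); (17,14,c); (18,12,c); (18,13,c); (18,14,c); result: nodes: 0:vx, 2:vx, 4:vx, 6:vx, 9:vx, 10:tri, 12:vx, 13:vx, 14:vx, 15:tri, 16:tri, 17:tri, 18:tri edges: (10,2,c); (10,2,ck); (10,4,c); (10,9,c); (15,0,c); (15,12,c); (15,14,c); (16,4,c); (16,12,c); (16,13,c); (17,6,c); (17,13,c); (17,14,c); (18,12,c); (18,13,c); (18,14,c)
step 2: rule r1; match: 0->15, 1->0, 2->12, 3->14; deleted nodes 15; deleted edges (15,0,c); (15,12,c); (15,14,c); added nodes 19, 20, 21, 22, 23, 24, 25; added edges (22,0,c); (22,19,c); (22,21,c); (23,12,c); (23,19,c); (23,20,c); (24,14,c); (24,20,c); (24,21,c); (25,19,c); (25,20,c); (25,21,c); result: nodes: 0:vx, 2:vx, 4:vx, 6:vx, 9:vx, 10:tri, 12:vx, 13:vx, 14:vx, 16:tri, 17:tri, 18:tri, 19:vx, 20:vx, 21:vx, 22:tri, 23:tri, 24:tri, 25:tri edges: (10,2,c); (10,2,ck); (10,4,c); (10,9,c); (16,4,c); (16,12,c); (16,13,c); (17,6,c); (17,13,c); (17,14,c); (18,12,c); (18,13,c); (18,14,c); (22,0,c); (22,19,c); (22,21,c); (23,12,c); (23,19,c); (23,20,c); (24,14,c); (24,20,c); (24,21,c); (25,19,c); (25,20,c); (25,21,c)
final:
nodes: 0:vx, 2:vx, 4:vx, 6:vx, 9:vx, 10:tri, 12:vx, 13:vx, 14:vx, 16:tri, 17:tri, 18:tri, 19:vx, 20:vx, 21:vx, 22:tri, 23:tri, 24:tri, 25:tri
edges: (10,2,c); (10,2,ck); (10,4,c); (10,9,c); (16,4,c); (16,12,c); (16,13,c); (17,6,c); (17,13,c); (17,14,c); (18,12,c); (18,13,c); (18,14,c); (22,0,c); (22,19,c); (22,21,c); (23,12,c); (23,19,c); (23,20,c); (24,14,c); (24,20,c); (24,21,c); (25,19,c); (25,20,c); (25,21,c)


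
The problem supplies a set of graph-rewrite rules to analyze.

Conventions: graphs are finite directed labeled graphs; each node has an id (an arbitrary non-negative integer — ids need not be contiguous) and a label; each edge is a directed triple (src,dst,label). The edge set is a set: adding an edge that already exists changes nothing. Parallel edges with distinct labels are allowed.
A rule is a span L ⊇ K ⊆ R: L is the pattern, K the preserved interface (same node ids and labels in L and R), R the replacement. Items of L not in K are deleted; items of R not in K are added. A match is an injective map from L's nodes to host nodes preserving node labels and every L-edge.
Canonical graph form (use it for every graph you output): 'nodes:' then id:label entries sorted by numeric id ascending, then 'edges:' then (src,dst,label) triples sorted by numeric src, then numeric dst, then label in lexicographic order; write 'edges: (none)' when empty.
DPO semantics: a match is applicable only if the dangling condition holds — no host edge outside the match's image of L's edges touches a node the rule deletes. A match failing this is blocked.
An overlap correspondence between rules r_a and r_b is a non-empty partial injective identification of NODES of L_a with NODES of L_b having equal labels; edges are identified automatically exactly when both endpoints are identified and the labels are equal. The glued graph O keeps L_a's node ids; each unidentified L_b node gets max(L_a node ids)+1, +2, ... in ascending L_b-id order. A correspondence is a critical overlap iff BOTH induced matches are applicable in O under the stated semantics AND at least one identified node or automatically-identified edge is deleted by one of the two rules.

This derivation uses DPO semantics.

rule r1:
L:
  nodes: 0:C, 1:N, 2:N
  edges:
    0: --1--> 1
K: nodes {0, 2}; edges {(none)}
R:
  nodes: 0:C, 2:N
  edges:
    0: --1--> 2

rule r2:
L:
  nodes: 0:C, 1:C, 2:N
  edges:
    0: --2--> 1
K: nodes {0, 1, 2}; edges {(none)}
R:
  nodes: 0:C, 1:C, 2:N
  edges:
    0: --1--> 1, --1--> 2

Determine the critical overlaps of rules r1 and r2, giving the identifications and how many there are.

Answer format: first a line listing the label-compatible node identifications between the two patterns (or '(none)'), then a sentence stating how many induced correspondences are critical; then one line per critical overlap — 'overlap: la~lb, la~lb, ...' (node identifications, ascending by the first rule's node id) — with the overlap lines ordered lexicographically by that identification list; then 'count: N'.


label-compatible node identifications between L(r1) and L(r2): 0~0, 0~1, 1~2, 2~2
3 of the induced correspondences are critical overlaps of r1 and r2.
overlap: 0~0, 1~2
overlap: 0~1, 1~2
overlap: 1~2
count: 3


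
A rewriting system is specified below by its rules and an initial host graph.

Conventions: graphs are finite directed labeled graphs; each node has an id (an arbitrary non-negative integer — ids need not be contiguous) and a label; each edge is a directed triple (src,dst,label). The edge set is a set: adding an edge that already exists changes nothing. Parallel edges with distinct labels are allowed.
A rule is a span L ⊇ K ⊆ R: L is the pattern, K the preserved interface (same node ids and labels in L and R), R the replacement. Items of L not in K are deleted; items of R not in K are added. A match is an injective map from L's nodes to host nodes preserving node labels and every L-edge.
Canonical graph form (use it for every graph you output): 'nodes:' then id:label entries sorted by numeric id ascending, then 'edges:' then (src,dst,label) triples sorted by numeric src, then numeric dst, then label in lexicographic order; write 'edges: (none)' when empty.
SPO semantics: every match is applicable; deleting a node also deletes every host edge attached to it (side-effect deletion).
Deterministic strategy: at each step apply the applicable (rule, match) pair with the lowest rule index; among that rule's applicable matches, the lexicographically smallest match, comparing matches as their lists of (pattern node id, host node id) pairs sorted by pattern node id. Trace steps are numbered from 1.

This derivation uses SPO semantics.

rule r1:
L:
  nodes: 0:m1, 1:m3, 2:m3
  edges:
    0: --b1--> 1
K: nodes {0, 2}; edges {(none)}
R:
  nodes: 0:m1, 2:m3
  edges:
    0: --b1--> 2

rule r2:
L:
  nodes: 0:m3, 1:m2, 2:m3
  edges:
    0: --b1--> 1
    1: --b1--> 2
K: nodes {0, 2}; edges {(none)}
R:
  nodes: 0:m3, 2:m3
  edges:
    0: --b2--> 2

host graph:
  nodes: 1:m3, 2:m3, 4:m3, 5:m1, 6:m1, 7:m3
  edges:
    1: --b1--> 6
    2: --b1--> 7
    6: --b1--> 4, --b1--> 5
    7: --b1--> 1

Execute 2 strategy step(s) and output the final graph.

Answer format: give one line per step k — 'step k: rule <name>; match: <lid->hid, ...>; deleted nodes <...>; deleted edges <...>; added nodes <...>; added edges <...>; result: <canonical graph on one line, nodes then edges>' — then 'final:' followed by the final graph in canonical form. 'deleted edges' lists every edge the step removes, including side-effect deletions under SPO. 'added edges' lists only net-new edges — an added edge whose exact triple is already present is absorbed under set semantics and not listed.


step 1: rule r1; match: 0->6, 1->4, 2->1; deleted nodes 4; deleted edges (6,4,b1); added nodes (none); added edges (6,1,b1); result: nodes: 1:m3, 2:m3, 5:m1, 6:m1, 7:m3 edges: (1,6,b1); (2,7,b1); (6,1,b1); (6,5,b1); (7,1,b1)
step 2: rule r1; match: 0->6, 1->1, 2->2; deleted nodes 1; deleted edges (1,6,b1); (6,1,b1); (7,1,b1); added nodes (none); added edges (6,2,b1); result: nodes: 2:m3, 5:m1, 6:m1, 7:m3 edges: (2,7,b1); (6,2,b1); (6,5,b1)
final:
nodes: 2:m3, 5:m1, 6:m1, 7:m3
edges: (2,7,b1); (6,2,b1); (6,5,b1)


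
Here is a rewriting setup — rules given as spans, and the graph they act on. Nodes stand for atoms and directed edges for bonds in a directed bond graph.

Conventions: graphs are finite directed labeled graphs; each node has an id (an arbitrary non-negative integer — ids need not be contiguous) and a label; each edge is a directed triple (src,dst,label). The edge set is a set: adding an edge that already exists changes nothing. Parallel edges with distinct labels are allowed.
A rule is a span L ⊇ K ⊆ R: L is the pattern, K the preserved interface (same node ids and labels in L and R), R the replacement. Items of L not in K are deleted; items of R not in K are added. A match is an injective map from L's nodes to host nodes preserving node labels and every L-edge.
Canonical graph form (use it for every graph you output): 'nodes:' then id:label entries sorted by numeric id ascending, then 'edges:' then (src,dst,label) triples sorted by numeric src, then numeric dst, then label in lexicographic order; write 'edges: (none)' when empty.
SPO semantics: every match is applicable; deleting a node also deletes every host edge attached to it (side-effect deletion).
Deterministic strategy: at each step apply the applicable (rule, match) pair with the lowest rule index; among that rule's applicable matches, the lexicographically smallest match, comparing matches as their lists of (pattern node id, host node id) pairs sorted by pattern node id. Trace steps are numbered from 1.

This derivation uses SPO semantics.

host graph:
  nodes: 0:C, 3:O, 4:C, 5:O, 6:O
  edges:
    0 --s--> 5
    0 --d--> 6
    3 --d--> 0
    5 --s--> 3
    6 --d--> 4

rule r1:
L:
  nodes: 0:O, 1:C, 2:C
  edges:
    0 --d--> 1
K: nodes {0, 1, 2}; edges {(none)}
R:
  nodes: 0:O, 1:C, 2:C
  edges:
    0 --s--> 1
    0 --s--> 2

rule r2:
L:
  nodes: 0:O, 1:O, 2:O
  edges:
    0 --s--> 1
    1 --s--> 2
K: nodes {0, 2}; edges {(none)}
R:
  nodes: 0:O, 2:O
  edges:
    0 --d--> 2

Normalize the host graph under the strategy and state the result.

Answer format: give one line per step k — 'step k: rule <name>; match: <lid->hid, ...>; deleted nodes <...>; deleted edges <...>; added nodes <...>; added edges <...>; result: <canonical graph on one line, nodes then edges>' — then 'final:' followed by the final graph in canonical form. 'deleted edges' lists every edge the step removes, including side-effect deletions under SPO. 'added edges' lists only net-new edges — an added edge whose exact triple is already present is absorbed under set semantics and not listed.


step 1: rule r1; match: 0->3, 1->0, 2->4; deleted nodes (none); deleted edges (3,0,d); added nodes (none); added edges (3,0,s); (3,4,s); result: nodes: 0:C, 3:O, 4:C, 5:O, 6:O edges: (0,5,s); (0,6,d); (3,0,s); (3,4,s); (5,3,s); (6,4,d)
step 2: rule r1; match: 0->6, 1->4, 2->0; deleted nodes (none); deleted edges (6,4,d); added nodes (none); added edges (6,0,s); (6,4,s); result: nodes: 0:C, 3:O, 4:C, 5:O, 6:O edges: (0,5,s); (0,6,d); (3,0,s); (3,4,s); (5,3,s); (6,0,s); (6,4,s)
final:
nodes: 0:C, 3:O, 4:C, 5:O, 6:O
edges: (0,5,s); (0,6,d); (3,0,s); (3,4,s); (5,3,s); (6,0,s); (6,4,s)


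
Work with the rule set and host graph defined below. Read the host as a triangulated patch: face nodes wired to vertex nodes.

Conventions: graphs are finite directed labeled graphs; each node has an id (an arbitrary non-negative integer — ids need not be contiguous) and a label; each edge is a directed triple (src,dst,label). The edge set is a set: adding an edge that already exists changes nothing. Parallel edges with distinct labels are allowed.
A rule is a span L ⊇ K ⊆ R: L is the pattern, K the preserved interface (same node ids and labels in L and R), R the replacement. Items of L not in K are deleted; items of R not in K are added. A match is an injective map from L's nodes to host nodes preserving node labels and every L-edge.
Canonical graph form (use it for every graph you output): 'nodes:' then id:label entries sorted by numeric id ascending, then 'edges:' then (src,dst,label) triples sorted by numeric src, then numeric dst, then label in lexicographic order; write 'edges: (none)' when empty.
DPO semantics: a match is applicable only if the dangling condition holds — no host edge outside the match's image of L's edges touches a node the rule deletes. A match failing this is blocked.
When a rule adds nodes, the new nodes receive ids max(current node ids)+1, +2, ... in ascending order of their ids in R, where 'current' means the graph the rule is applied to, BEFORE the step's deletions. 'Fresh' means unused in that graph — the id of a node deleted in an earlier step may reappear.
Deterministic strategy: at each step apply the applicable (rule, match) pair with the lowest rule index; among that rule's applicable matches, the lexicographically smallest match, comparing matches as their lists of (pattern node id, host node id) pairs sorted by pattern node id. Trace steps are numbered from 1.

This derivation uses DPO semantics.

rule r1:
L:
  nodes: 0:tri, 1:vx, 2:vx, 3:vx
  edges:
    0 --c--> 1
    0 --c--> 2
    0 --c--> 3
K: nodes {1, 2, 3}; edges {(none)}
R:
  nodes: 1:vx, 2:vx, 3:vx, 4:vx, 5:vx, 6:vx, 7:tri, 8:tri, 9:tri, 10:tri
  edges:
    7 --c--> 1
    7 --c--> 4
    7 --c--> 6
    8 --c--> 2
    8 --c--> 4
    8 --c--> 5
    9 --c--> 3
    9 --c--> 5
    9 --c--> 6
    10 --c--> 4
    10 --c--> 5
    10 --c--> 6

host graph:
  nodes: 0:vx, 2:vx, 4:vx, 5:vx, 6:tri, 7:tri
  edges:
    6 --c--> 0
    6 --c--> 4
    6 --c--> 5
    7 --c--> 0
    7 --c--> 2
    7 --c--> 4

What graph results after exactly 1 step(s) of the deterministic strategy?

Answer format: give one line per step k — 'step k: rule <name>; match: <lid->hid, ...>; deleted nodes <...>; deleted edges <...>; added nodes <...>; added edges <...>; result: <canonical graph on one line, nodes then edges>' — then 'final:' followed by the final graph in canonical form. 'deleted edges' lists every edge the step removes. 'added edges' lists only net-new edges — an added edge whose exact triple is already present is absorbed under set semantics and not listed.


step 1: rule r1; match: 0->6, 1->0, 2->4, 3->5; deleted nodes 6; deleted edges (6,0,c); (6,4,c); (6,5,c); added nodes 8, 9, 10, 11, 12, 13, 14; added edges (11,0,c); (11,8,c); (11,10,c); (12,4,c); (12,8,c); (12,9,c); (13,5,c); (13,9,c); (13,10,c); (14,8,c); (14,9,c); (14,10,c); result: nodes: 0:vx, 2:vx, 4:vx, 5:vx, 7:tri, 8:vx, 9:vx, 10:vx, 11:tri, 12:tri, 13:tri, 14:tri edges: (7,0,c); (7,2,c); (7,4,c); (11,0,c); (11,8,c); (11,10,c); (12,4,c); (12,8,c); (12,9,c); (13,5,c); (13,9,c); (13,10,c); (14,8,c); (14,9,c); (14,10,c)
final:
nodes: 0:vx, 2:vx, 4:vx, 5:vx, 7:tri, 8:vx, 9:vx, 10:vx, 11:tri, 12:tri, 13:tri, 14:tri
edges: (7,0,c); (7,2,c); (7,4,c); (11,0,c); (11,8,c); (11,10,c); (12,4,c); (12,8,c); (12,9,c); (13,5,c); (13,9,c); (13,10,c); (14,8,c); (14,9,c); (14,10,c)


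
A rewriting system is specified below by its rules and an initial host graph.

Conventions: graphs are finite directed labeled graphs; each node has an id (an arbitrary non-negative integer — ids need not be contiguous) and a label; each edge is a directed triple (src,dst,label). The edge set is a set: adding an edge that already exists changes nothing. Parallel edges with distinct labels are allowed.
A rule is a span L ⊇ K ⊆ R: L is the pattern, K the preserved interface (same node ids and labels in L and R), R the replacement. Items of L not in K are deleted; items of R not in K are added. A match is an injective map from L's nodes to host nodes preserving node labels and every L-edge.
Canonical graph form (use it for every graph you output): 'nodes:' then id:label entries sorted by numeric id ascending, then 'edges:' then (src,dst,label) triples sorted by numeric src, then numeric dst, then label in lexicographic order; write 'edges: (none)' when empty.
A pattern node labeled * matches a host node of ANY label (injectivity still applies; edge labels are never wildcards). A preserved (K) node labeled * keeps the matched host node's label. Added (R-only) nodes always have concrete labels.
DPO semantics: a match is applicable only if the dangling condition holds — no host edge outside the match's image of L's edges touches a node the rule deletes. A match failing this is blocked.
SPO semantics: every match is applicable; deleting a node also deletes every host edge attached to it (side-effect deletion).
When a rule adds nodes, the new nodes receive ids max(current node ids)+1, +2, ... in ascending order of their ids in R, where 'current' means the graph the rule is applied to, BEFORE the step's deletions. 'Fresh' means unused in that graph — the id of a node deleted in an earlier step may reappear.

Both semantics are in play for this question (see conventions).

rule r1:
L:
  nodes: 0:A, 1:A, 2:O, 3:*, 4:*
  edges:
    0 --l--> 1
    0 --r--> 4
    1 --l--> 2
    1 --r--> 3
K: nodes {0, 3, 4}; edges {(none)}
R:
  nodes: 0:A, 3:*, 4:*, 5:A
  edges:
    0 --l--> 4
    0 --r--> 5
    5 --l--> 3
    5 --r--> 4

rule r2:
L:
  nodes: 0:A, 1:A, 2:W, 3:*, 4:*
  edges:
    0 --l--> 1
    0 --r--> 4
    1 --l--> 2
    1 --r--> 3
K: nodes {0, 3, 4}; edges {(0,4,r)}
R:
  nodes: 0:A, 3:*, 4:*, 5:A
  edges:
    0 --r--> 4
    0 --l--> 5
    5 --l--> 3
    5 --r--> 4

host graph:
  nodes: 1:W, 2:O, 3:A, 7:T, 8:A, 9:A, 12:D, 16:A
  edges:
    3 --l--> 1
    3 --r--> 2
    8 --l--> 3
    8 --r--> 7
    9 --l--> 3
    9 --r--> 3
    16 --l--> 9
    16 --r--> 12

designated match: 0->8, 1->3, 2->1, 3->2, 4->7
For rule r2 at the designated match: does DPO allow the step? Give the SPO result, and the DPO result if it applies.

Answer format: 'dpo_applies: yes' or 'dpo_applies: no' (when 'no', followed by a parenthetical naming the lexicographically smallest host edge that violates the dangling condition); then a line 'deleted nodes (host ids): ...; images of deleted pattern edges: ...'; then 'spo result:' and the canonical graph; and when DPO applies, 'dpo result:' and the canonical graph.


dpo_applies: no
(the rule deletes node 3, which keeps host edge (9,3,l) outside the match image — the dangling condition fails, DPO blocks; SPO proceeds and side-deletes such edges)
deleted nodes (host ids): 1, 3; images of deleted pattern edges: (3,1,l); (3,2,r); (8,3,l)
spo result:
nodes: 2:O, 7:T, 8:A, 9:A, 12:D, 16:A, 17:A
edges: (8,7,r); (8,17,l); (16,9,l); (16,12,r); (17,2,l); (17,7,r)


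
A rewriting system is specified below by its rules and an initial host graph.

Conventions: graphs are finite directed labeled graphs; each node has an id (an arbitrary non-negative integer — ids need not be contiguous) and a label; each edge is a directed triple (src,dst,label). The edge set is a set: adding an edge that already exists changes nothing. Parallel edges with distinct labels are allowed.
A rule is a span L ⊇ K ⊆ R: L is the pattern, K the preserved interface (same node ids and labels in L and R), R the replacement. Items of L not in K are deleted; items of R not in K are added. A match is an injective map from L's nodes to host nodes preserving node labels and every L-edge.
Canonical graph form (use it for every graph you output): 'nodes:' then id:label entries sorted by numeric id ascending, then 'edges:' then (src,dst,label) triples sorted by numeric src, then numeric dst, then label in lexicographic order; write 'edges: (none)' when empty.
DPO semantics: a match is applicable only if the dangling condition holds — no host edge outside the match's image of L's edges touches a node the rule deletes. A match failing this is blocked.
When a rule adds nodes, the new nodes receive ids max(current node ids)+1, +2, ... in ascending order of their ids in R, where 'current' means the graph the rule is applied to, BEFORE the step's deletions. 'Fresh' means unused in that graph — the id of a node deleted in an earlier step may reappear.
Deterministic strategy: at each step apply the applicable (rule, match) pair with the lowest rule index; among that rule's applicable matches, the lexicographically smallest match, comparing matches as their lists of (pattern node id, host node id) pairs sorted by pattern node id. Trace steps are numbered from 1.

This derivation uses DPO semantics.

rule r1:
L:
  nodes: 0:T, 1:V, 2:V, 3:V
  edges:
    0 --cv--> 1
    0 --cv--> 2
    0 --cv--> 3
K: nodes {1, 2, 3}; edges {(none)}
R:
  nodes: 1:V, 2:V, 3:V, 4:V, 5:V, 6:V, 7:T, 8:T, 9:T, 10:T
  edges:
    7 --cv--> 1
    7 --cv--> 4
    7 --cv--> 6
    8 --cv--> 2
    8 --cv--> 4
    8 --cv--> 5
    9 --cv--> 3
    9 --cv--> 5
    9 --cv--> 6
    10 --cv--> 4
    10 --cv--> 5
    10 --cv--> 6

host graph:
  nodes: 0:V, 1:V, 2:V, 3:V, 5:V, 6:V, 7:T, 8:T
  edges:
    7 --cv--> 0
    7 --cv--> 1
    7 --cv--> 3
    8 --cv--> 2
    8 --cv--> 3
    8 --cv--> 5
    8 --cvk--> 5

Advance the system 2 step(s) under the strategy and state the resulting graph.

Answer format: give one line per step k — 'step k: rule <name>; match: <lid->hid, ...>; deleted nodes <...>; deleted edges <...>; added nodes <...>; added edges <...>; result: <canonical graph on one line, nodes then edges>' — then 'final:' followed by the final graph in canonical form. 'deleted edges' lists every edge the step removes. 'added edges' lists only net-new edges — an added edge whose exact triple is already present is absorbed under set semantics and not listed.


step 1: rule r1; match: 0->7, 1->0, 2->1, 3->3; deleted nodes 7; deleted edges (7,0,cv); (7,1,cv); (7,3,cv); added nodes 9, 10, 11, 12, 13, 14, 15; added edges (12,0,cv); (12,9,cv); (12,11,cv); (13,1,cv); (13,9,cv); (13,10,cv); (14,3,cv); (14,10,cv); (14,11,cv); (15,9,cv); (15,10,cv); (15,11,cv); result: nodes: 0:V, 1:V, 2:V, 3:V, 5:V, 6:V, 8:T, 9:V, 10:V, 11:V, 12:T, 13:T, 14:T, 15:T edges: (8,2,cv); (8,3,cv); (8,5,cv); (8,5,cvk); (12,0,cv); (12,9,cv); (12,11,cv); (13,1,cv); (13,9,cv); (13,10,cv); (14,3,cv); (14,10,cv); (14,11,cv); (15,9,cv); (15,10,cv); (15,11,cv)
step 2: rule r1; match: 0->12, 1->0, 2->9, 3->11; deleted nodes 12; deleted edges (12,0,cv); (12,9,cv); (12,11,cv); added nodes 16, 17, 18, 19, 20, 21, 22; added edges (19,0,cv); (19,16,cv); (19,18,cv); (20,9,cv); (20,16,cv); (20,17,cv); (21,11,cv); (21,17,cv); (21,18,cv); (22,16,cv); (22,17,cv); (22,18,cv); result: nodes: 0:V, 1:V, 2:V, 3:V, 5:V, 6:V, 8:T, 9:V, 10:V, 11:V, 13:T, 14:T, 15:T, 16:V, 17:V, 18:V, 19:T, 20:T, 21:T, 22:T edges: (8,2,cv); (8,3,cv); (8,5,cv); (8,5,cvk); (13,1,cv); (13,9,cv); (13,10,cv); (14,3,cv); (14,10,cv); (14,11,cv); (15,9,cv); (15,10,cv); (15,11,cv); (19,0,cv); (19,16,cv); (19,18,cv); (20,9,cv); (20,16,cv); (20,17,cv); (21,11,cv); (21,17,cv); (21,18,cv); (22,16,cv); (22,17,cv); (22,18,cv)
final:
nodes: 0:V, 1:V, 2:V, 3:V, 5:V, 6:V, 8:T, 9:V, 10:V, 11:V, 13:T, 14:T, 15:T, 16:V, 17:V, 18:V, 19:T, 20:T, 21:T, 22:T
edges: (8,2,cv); (8,3,cv); (8,5,cv); (8,5,cvk); (13,1,cv); (13,9,cv); (13,10,cv); (14,3,cv); (14,10,cv); (14,11,cv); (15,9,cv); (15,10,cv); (15,11,cv); (19,0,cv); (19,16,cv); (19,18,cv); (20,9,cv); (20,16,cv); (20,17,cv); (21,11,cv); (21,17,cv); (21,18,cv); (22,16,cv); (22,17,cv); (22,18,cv)


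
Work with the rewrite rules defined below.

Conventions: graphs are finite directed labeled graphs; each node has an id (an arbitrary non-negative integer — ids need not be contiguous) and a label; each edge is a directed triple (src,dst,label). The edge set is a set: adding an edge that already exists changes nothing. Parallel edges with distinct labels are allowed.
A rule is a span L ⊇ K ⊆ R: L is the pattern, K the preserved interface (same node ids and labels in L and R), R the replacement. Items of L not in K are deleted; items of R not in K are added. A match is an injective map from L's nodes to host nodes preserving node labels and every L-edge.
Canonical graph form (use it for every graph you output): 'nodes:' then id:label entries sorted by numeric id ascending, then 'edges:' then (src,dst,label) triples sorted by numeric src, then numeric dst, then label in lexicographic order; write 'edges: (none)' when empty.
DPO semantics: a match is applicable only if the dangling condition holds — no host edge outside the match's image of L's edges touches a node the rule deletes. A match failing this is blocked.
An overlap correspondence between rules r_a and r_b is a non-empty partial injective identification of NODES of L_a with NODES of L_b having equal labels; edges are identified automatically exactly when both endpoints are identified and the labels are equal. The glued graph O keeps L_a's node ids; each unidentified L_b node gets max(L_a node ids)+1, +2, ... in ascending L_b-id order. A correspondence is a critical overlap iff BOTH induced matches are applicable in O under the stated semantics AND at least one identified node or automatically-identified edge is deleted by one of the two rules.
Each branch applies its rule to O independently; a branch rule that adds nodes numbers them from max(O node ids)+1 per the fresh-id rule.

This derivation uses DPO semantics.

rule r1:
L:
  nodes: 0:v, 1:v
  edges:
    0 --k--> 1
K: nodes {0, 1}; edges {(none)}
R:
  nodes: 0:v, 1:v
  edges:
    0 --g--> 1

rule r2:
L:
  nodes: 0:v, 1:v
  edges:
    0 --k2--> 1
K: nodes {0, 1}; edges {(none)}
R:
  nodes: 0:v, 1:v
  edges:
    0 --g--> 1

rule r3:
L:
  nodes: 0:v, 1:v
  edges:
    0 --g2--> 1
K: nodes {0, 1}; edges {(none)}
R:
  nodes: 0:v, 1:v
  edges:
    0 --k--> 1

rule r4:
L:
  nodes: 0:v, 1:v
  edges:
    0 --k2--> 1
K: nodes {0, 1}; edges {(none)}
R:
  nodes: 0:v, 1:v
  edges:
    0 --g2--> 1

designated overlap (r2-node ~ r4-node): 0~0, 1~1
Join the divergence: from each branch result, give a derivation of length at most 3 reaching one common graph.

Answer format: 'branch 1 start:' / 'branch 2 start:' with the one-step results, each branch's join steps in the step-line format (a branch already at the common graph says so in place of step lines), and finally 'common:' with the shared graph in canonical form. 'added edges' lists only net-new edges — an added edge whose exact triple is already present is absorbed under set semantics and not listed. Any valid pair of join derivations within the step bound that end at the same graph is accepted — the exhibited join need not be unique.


branch 1 start:
nodes: 0:v, 1:v
edges: (0,1,g)
branch 2 start:
nodes: 0:v, 1:v
edges: (0,1,g2)
branch 1: already at the common graph (0 steps)
branch 2 step 1: rule r3; match: 0->0, 1->1; deleted nodes (none); deleted edges (0,1,g2); added nodes (none); added edges (0,1,k); result: nodes: 0:v, 1:v edges: (0,1,k)
branch 2 step 2: rule r1; match: 0->0, 1->1; deleted nodes (none); deleted edges (0,1,k); added nodes (none); added edges (0,1,g); result: nodes: 0:v, 1:v edges: (0,1,g)
common:
nodes: 0:v, 1:v
edges: (0,1,g)


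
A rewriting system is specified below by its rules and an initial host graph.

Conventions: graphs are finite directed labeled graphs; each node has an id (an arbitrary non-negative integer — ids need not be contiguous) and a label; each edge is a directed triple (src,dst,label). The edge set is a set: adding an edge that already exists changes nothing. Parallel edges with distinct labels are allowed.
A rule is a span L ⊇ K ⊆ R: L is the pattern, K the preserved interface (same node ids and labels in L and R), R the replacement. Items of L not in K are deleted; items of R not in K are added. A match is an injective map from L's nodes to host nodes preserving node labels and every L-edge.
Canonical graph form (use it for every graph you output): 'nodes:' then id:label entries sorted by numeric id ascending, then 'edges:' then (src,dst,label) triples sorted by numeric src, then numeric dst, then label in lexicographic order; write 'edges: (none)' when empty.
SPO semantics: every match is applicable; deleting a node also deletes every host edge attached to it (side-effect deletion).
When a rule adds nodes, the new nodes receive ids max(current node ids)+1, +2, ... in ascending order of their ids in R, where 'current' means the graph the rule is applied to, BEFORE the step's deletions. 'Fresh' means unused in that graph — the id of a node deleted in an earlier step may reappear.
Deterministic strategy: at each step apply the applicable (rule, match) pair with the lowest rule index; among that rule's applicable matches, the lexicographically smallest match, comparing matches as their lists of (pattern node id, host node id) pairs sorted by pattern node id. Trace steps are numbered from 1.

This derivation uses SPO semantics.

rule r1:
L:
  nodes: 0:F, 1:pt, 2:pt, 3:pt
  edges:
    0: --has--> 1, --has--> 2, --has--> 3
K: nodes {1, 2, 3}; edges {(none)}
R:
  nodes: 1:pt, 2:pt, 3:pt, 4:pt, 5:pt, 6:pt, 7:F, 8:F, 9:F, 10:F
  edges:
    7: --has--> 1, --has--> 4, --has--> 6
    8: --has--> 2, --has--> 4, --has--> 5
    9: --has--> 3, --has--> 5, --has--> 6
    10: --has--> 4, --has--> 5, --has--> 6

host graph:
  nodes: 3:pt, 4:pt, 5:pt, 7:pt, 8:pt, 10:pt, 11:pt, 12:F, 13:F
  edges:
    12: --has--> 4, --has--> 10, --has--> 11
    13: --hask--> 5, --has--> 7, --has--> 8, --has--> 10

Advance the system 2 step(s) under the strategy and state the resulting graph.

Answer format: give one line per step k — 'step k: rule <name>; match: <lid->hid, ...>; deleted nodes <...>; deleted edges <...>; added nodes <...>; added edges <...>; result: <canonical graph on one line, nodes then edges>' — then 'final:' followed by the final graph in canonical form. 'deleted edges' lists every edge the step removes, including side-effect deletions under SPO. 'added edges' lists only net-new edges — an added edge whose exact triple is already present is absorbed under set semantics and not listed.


step 1: rule r1; match: 0->12, 1->4, 2->10, 3->11; deleted nodes 12; deleted edges (12,4,has); (12,10,has); (12,11,has); added nodes 14, 15, 16, 17, 18, 19, 20; added edges (17,4,has); (17,14,has); (17,16,has); (18,10,has); (18,14,has); (18,15,has); (19,11,has); (19,15,has); (19,16,has); (20,14,has); (20,15,has); (20,16,has); result: nodes: 3:pt, 4:pt, 5:pt, 7:pt, 8:pt, 10:pt, 11:pt, 13:F, 14:pt, 15:pt, 16:pt, 17:F, 18:F, 19:F, 20:F edges: (13,5,hask); (13,7,has); (13,8,has); (13,10,has); (17,4,has); (17,14,has); (17,16,has); (18,10,has); (18,14,has); (18,15,has); (19,11,has); (19,15,has); (19,16,has); (20,14,has); (20,15,has); (20,16,has)
step 2: rule r1; match: 0->13, 1->7, 2->8, 3->10; deleted nodes 13; deleted edges (13,5,hask); (13,7,has); (13,8,has); (13,10,has); added nodes 21, 22, 23, 24, 25, 26, 27; added edges (24,7,has); (24,21,has); (24,23,has); (25,8,has); (25,21,has); (25,22,has); (26,10,has); (26,22,has); (26,23,has); (27,21,has); (27,22,has); (27,23,has); result: nodes: 3:pt, 4:pt, 5:pt, 7:pt, 8:pt, 10:pt, 11:pt, 14:pt, 15:pt, 16:pt, 17:F, 18:F, 19:F, 20:F, 21:pt, 22:pt, 23:pt, 24:F, 25:F, 26:F, 27:F edges: (17,4,has); (17,14,has); (17,16,has); (18,10,has); (18,14,has); (18,15,has); (19,11,has); (19,15,has); (19,16,has); (20,14,has); (20,15,has); (20,16,has); (24,7,has); (24,21,has); (24,23,has); (25,8,has); (25,21,has); (25,22,has); (26,10,has); (26,22,has); (26,23,has); (27,21,has); (27,22,has); (27,23,has)
final:
nodes: 3:pt, 4:pt, 5:pt, 7:pt, 8:pt, 10:pt, 11:pt, 14:pt, 15:pt, 16:pt, 17:F, 18:F, 19:F, 20:F, 21:pt, 22:pt, 23:pt, 24:F, 25:F, 26:F, 27:F
edges: (17,4,has); (17,14,has); (17,16,has); (18,10,has); (18,14,has); (18,15,has); (19,11,has); (19,15,has); (19,16,has); (20,14,has); (20,15,has); (20,16,has); (24,7,has); (24,21,has); (24,23,has); (25,8,has); (25,21,has); (25,22,has); (26,10,has); (26,22,has); (26,23,has); (27,21,has); (27,22,has); (27,23,has)
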